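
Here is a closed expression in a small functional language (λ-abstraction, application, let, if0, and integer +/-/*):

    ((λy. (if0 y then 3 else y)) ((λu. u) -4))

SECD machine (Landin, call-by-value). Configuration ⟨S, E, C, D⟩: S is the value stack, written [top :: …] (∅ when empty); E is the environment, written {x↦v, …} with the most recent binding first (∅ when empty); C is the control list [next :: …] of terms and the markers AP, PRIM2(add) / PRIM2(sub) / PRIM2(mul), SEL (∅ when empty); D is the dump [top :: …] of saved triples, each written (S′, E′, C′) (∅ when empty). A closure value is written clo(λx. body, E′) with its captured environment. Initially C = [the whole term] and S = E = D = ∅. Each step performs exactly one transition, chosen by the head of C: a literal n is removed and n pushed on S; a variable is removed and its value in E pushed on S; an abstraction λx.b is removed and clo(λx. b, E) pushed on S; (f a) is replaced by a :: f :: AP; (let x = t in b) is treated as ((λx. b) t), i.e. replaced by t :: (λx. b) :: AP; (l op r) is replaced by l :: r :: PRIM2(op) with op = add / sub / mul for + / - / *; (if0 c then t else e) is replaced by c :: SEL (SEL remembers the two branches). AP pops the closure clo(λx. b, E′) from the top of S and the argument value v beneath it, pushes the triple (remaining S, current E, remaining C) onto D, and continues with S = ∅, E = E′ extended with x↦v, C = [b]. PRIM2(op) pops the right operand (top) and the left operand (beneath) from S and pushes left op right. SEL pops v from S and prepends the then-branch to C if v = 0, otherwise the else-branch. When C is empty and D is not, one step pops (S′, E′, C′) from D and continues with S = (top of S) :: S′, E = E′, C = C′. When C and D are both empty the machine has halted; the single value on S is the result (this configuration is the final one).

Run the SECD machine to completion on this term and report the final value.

step 0: ⟨S=∅; E=∅; C=[((λy. (if0 y then 3 else y)) ((λu. u) -4))]; D=∅⟩
step 1: ⟨S=∅; E=∅; C=[((λu. u) -4) :: (λy. (if0 y then 3 else y)) :: AP]; D=∅⟩
step 2: ⟨S=∅; E=∅; C=[-4 :: (λu. u) :: AP :: (λy. (if0 y then 3 else y)) :: AP]; D=∅⟩
step 3: ⟨S=[-4]; E=∅; C=[(λu. u) :: AP :: (λy. (if0 y then 3 else y)) :: AP]; D=∅⟩
step 4: ⟨S=[clo(λu. u, ∅) :: -4]; E=∅; C=[AP :: (λy. (if0 y then 3 else y)) :: AP]; D=∅⟩
step 5: ⟨S=∅; E={u↦-4}; C=[u]; D=[(∅, ∅, [(λy. (if0 y then 3 else y)) :: AP])]⟩
step 6: ⟨S=[-4]; E={u↦-4}; C=∅; D=[(∅, ∅, [(λy. (if0 y then 3 else y)) :: AP])]⟩
step 7: ⟨S=[-4]; E=∅; C=[(λy. (if0 y then 3 else y)) :: AP]; D=∅⟩
step 8: ⟨S=[clo(λy. (if0 y then 3 else y), ∅) :: -4]; E=∅; C=[AP]; D=∅⟩
step 9: ⟨S=∅; E={y↦-4}; C=[(if0 y then 3 else y)]; D=[(∅, ∅, ∅)]⟩
step 10: ⟨S=∅; E={y↦-4}; C=[y :: SEL]; D=[(∅, ∅, ∅)]⟩
step 11: ⟨S=[-4]; E={y↦-4}; C=[SEL]; D=[(∅, ∅, ∅)]⟩
step 12: ⟨S=∅; E={y↦-4}; C=[y]; D=[(∅, ∅, ∅)]⟩
step 13: ⟨S=[-4]; E={y↦-4}; C=∅; D=[(∅, ∅, ∅)]⟩
step 14: ⟨S=[-4]; E=∅; C=∅; D=∅⟩
→ final value -4

Answer: -4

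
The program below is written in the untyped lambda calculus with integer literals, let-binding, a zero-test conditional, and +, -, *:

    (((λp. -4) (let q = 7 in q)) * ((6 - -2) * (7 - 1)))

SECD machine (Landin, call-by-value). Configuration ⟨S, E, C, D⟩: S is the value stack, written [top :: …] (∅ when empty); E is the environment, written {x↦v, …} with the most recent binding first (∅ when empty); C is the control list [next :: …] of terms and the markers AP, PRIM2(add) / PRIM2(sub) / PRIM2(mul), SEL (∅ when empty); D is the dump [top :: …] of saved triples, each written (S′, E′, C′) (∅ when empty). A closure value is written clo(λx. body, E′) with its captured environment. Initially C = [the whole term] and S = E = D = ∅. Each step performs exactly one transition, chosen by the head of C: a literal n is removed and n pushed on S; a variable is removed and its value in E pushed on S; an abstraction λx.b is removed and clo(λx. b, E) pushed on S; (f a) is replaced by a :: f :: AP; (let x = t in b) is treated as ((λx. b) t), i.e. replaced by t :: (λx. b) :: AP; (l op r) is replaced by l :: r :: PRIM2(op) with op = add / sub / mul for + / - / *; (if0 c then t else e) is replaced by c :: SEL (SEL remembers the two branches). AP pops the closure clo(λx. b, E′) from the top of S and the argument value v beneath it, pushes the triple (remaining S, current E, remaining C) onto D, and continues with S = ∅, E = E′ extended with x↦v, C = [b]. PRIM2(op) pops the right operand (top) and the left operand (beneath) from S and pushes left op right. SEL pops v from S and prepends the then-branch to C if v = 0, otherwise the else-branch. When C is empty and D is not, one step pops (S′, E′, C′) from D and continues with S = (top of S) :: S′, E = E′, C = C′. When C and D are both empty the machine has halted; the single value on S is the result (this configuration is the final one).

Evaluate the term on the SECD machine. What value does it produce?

Answer: -192

Derivation:
step 0: <S=∅, E=∅, C=[(((λp. -4) (let q = 7 in q)) * ((6 - -2) * (7 - 1)))], D=∅>
step 1: <S=∅, E=∅, C=[((λp. -4) (let q = 7 in q)) :: ((6 - -2) * (7 - 1)) :: PRIM2(mul)], D=∅>
step 2: <S=∅, E=∅, C=[(let q = 7 in q) :: (λp. -4) :: AP :: ((6 - -2) * (7 - 1)) :: PRIM2(mul)], D=∅>
step 3: <S=∅, E=∅, C=[7 :: (λq. q) :: AP :: (λp. -4) :: AP :: ((6 - -2) * (7 - 1)) :: PRIM2(mul)], D=∅>
step 4: <S=[7], E=∅, C=[(λq. q) :: AP :: (λp. -4) :: AP :: ((6 - -2) * (7 - 1)) :: PRIM2(mul)], D=∅>
step 5: <S=[clo(λq. q, ∅) :: 7], E=∅, C=[AP :: (λp. -4) :: AP :: ((6 - -2) * (7 - 1)) :: PRIM2(mul)], D=∅>
step 6: <S=∅, E={q↦7}, C=[q], D=[(∅, ∅, [(λp. -4) :: AP :: ((6 - -2) * (7 - 1)) :: PRIM2(mul)])]>
step 7: <S=[7], E={q↦7}, C=∅, D=[(∅, ∅, [(λp. -4) :: AP :: ((6 - -2) * (7 - 1)) :: PRIM2(mul)])]>
step 8: <S=[7], E=∅, C=[(λp. -4) :: AP :: ((6 - -2) * (7 - 1)) :: PRIM2(mul)], D=∅>
step 9: <S=[clo(λp. -4, ∅) :: 7], E=∅, C=[AP :: ((6 - -2) * (7 - 1)) :: PRIM2(mul)], D=∅>
step 10: <S=∅, E={p↦7}, C=[-4], D=[(∅, ∅, [((6 - -2) * (7 - 1)) :: PRIM2(mul)])]>
step 11: <S=[-4], E={p↦7}, C=∅, D=[(∅, ∅, [((6 - -2) * (7 - 1)) :: PRIM2(mul)])]>
step 12: <S=[-4], E=∅, C=[((6 - -2) * (7 - 1)) :: PRIM2(mul)], D=∅>
step 13: <S=[-4], E=∅, C=[(6 - -2) :: (7 - 1) :: PRIM2(mul) :: PRIM2(mul)], D=∅>
step 14: <S=[-4], E=∅, C=[6 :: -2 :: PRIM2(sub) :: (7 - 1) :: PRIM2(mul) :: PRIM2(mul)], D=∅>
step 15: <S=[6 :: -4], E=∅, C=[-2 :: PRIM2(sub) :: (7 - 1) :: PRIM2(mul) :: PRIM2(mul)], D=∅>
step 16: <S=[-2 :: 6 :: -4], E=∅, C=[PRIM2(sub) :: (7 - 1) :: PRIM2(mul) :: PRIM2(mul)], D=∅>
step 17: <S=[8 :: -4], E=∅, C=[(7 - 1) :: PRIM2(mul) :: PRIM2(mul)], D=∅>
step 18: <S=[8 :: -4], E=∅, C=[7 :: 1 :: PRIM2(sub) :: PRIM2(mul) :: PRIM2(mul)], D=∅>
step 19: <S=[7 :: 8 :: -4], E=∅, C=[1 :: PRIM2(sub) :: PRIM2(mul) :: PRIM2(mul)], D=∅>
step 20: <S=[1 :: 7 :: 8 :: -4], E=∅, C=[PRIM2(sub) :: PRIM2(mul) :: PRIM2(mul)], D=∅>
step 21: <S=[6 :: 8 :: -4], E=∅, C=[PRIM2(mul) :: PRIM2(mul)], D=∅>
step 22: <S=[48 :: -4], E=∅, C=[PRIM2(mul)], D=∅>
step 23: <S=[-192], E=∅, C=∅, D=∅>
→ final value -192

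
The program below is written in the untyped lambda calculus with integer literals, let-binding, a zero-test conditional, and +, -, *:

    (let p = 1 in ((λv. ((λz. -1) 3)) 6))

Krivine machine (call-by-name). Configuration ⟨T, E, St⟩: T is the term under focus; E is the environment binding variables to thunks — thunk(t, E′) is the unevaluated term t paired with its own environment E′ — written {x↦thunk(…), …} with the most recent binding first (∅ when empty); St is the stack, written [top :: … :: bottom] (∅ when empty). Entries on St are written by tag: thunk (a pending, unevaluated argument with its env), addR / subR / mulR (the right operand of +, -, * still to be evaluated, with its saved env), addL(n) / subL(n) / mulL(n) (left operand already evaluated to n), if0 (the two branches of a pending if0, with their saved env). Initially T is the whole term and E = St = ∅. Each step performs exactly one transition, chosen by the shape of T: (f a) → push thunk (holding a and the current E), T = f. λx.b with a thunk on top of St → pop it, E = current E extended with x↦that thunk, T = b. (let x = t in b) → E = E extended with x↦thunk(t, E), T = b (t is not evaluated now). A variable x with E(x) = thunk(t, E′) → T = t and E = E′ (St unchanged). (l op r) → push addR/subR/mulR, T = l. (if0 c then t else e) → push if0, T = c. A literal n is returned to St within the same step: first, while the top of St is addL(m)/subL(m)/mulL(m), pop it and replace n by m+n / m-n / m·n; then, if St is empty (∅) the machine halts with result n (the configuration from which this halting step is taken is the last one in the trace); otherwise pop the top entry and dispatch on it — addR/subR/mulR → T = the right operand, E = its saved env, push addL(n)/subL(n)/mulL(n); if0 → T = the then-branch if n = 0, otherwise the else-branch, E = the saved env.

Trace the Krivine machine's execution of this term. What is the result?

Answer: -1

Execution trace:
t=0: <T=(let p = 1 in ((λv. ((λz. -1) 3)) 6)), E=∅, St=∅>
t=1: <T=((λv. ((λz. -1) 3)) 6), E={p↦thunk(1, ∅)}, St=∅>
t=2: <T=(λv. ((λz. -1) 3)), E={p↦thunk(1, ∅)}, St=[thunk]>
t=3: <T=((λz. -1) 3), E={v↦thunk(6, {p↦thunk(1, ∅)}), p↦thunk(1, ∅)}, St=∅>
t=4: <T=(λz. -1), E={v↦thunk(6, {p↦thunk(1, ∅)}), p↦thunk(1, ∅)}, St=[thunk]>
t=5: <T=-1, E={z↦thunk(3, {v↦thunk(6, {p↦thunk(1, ∅)}), p↦thunk(1, ∅)}), v↦thunk(6, {p↦thunk(1, ∅)}), p↦thunk(1, ∅)}, St=∅>
→ final value -1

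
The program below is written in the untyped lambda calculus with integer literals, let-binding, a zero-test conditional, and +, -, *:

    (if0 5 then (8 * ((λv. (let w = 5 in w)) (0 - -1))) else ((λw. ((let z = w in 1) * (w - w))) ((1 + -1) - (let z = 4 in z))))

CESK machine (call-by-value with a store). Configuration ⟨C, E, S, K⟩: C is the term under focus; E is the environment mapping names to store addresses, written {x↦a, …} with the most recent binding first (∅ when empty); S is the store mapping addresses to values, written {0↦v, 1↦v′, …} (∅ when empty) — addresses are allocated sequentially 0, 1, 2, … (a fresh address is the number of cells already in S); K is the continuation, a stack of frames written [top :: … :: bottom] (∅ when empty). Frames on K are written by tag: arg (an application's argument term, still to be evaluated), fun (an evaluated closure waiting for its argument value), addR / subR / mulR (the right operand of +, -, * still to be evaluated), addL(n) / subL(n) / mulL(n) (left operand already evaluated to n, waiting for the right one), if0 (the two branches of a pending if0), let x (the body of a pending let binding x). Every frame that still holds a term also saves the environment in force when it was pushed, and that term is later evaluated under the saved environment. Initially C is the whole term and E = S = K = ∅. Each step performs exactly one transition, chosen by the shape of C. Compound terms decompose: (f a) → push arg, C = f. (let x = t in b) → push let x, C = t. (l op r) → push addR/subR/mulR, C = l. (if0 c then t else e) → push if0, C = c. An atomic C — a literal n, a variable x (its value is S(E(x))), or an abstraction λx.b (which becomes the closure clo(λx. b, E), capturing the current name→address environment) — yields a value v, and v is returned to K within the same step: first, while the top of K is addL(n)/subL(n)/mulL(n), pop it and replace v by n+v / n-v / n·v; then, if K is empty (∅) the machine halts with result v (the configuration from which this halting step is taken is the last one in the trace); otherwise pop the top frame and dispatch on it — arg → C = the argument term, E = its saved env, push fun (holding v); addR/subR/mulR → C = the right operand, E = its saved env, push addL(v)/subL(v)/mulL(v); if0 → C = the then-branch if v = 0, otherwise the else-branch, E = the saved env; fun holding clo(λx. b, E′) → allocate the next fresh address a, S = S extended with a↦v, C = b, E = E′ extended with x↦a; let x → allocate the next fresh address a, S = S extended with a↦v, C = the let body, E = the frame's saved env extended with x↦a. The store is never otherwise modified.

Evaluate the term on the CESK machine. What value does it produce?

Answer: 0

Execution trace:
0. [C=(if0 5 then (8 * ((λv. (let w = 5 in w)) (0 - -1))) else ((λw. ((let z = w in 1) * (w - w))) ((1 + -1) - (let z = 4 in z)))) | E=∅ | S=∅ | K=∅]
1. [C=5 | E=∅ | S=∅ | K=[if0]]
2. [C=((λw. ((let z = w in 1) * (w - w))) ((1 + -1) - (let z = 4 in z))) | E=∅ | S=∅ | K=∅]
3. [C=(λw. ((let z = w in 1) * (w - w))) | E=∅ | S=∅ | K=[arg]]
4. [C=((1 + -1) - (let z = 4 in z)) | E=∅ | S=∅ | K=[fun]]
5. [C=(1 + -1) | E=∅ | S=∅ | K=[subR :: fun]]
6. [C=1 | E=∅ | S=∅ | K=[addR :: subR :: fun]]
7. [C=-1 | E=∅ | S=∅ | K=[addL(1) :: subR :: fun]]
8. [C=(let z = 4 in z) | E=∅ | S=∅ | K=[subL(0) :: fun]]
9. [C=4 | E=∅ | S=∅ | K=[let z :: subL(0) :: fun]]
10. [C=z | E={z↦0} | S={0↦4} | K=[subL(0) :: fun]]
11. [C=((let z = w in 1) * (w - w)) | E={w↦1} | S={0↦4, 1↦-4} | K=∅]
12. [C=(let z = w in 1) | E={w↦1} | S={0↦4, 1↦-4} | K=[mulR]]
13. [C=w | E={w↦1} | S={0↦4, 1↦-4} | K=[let z :: mulR]]
14. [C=1 | E={z↦2, w↦1} | S={0↦4, 1↦-4, 2↦-4} | K=[mulR]]
15. [C=(w - w) | E={w↦1} | S={0↦4, 1↦-4, 2↦-4} | K=[mulL(1)]]
16. [C=w | E={w↦1} | S={0↦4, 1↦-4, 2↦-4} | K=[subR :: mulL(1)]]
17. [C=w | E={w↦1} | S={0↦4, 1↦-4, 2↦-4} | K=[subL(-4) :: mulL(1)]]
→ final value 0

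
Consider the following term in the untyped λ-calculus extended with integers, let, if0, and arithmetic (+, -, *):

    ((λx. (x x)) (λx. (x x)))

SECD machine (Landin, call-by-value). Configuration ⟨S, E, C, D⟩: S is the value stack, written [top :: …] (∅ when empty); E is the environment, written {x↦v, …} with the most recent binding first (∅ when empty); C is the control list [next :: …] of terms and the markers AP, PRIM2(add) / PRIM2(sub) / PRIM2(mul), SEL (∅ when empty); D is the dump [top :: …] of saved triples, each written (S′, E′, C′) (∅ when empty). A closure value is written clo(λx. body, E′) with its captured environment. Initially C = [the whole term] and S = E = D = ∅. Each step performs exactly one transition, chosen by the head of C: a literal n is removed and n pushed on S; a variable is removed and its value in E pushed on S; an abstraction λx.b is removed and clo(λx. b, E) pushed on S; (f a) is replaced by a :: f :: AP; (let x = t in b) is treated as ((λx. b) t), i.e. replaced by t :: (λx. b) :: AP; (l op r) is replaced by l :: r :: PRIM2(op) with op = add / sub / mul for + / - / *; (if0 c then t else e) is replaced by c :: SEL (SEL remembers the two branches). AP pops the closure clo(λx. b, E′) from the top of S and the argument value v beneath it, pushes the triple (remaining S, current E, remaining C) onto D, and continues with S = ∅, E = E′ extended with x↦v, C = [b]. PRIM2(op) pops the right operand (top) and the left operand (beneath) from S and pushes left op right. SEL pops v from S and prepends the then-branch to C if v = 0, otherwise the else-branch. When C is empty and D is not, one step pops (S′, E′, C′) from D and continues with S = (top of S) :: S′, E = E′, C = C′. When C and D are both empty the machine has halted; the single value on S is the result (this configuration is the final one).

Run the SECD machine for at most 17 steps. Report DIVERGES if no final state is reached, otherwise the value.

0. [S=∅ | E=∅ | C=[((λx. (x x)) (λx. (x x)))] | D=∅]
1. [S=∅ | E=∅ | C=[(λx. (x x)) :: (λx. (x x)) :: AP] | D=∅]
2. [S=[clo(λx. (x x), ∅)] | E=∅ | C=[(λx. (x x)) :: AP] | D=∅]
3. [S=[clo(λx. (x x), ∅) :: clo(λx. (x x), ∅)] | E=∅ | C=[AP] | D=∅]
4. [S=∅ | E={x↦clo(λx. (x x), ∅)} | C=[(x x)] | D=[(∅, ∅, ∅)]]
5. [S=∅ | E={x↦clo(λx. (x x), ∅)} | C=[x :: x :: AP] | D=[(∅, ∅, ∅)]]
6. [S=[clo(λx. (x x), ∅)] | E={x↦clo(λx. (x x), ∅)} | C=[x :: AP] | D=[(∅, ∅, ∅)]]
7. [S=[clo(λx. (x x), ∅) :: clo(λx. (x x), ∅)] | E={x↦clo(λx. (x x), ∅)} | C=[AP] | D=[(∅, ∅, ∅)]]
8. [S=∅ | E={x↦clo(λx. (x x), ∅)} | C=[(x x)] | D=[(∅, {x↦clo(λx. (x x), ∅)}, ∅) :: (∅, ∅, ∅)]]
9. [S=∅ | E={x↦clo(λx. (x x), ∅)} | C=[x :: x :: AP] | D=[(∅, {x↦clo(λx. (x x), ∅)}, ∅) :: (∅, ∅, ∅)]]
10. [S=[clo(λx. (x x), ∅)] | E={x↦clo(λx. (x x), ∅)} | C=[x :: AP] | D=[(∅, {x↦clo(λx. (x x), ∅)}, ∅) :: (∅, ∅, ∅)]]
11. [S=[clo(λx. (x x), ∅) :: clo(λx. (x x), ∅)] | E={x↦clo(λx. (x x), ∅)} | C=[AP] | D=[(∅, {x↦clo(λx. (x x), ∅)}, ∅) :: (∅, ∅, ∅)]]
12. [S=∅ | E={x↦clo(λx. (x x), ∅)} | C=[(x x)] | D=[(∅, {x↦clo(λx. (x x), ∅)}, ∅) :: (∅, {x↦clo(λx. (x x), ∅)}, ∅) :: (∅, ∅, ∅)]]
13. [S=∅ | E={x↦clo(λx. (x x), ∅)} | C=[x :: x :: AP] | D=[(∅, {x↦clo(λx. (x x), ∅)}, ∅) :: (∅, {x↦clo(λx. (x x), ∅)}, ∅) :: (∅, ∅, ∅)]]
14. [S=[clo(λx. (x x), ∅)] | E={x↦clo(λx. (x x), ∅)} | C=[x :: AP] | D=[(∅, {x↦clo(λx. (x x), ∅)}, ∅) :: (∅, {x↦clo(λx. (x x), ∅)}, ∅) :: (∅, ∅, ∅)]]
15. [S=[clo(λx. (x x), ∅) :: clo(λx. (x x), ∅)] | E={x↦clo(λx. (x x), ∅)} | C=[AP] | D=[(∅, {x↦clo(λx. (x x), ∅)}, ∅) :: (∅, {x↦clo(λx. (x x), ∅)}, ∅) :: (∅, ∅, ∅)]]
16. [S=∅ | E={x↦clo(λx. (x x), ∅)} | C=[(x x)] | D=[(∅, {x↦clo(λx. (x x), ∅)}, ∅) :: (∅, {x↦clo(λx. (x x), ∅)}, ∅) :: (∅, {x↦clo(λx. (x x), ∅)}, ∅) :: (∅, ∅, ∅)]]
17. [S=∅ | E={x↦clo(λx. (x x), ∅)} | C=[x :: x :: AP] | D=[(∅, {x↦clo(λx. (x x), ∅)}, ∅) :: (∅, {x↦clo(λx. (x x), ∅)}, ∅) :: (∅, {x↦clo(λx. (x x), ∅)}, ∅) :: (∅, ∅, ∅)]]
→ 17 transitions taken and the configuration is still not final: no result within 17 steps

Answer: DIVERGES (no final state within 17 steps)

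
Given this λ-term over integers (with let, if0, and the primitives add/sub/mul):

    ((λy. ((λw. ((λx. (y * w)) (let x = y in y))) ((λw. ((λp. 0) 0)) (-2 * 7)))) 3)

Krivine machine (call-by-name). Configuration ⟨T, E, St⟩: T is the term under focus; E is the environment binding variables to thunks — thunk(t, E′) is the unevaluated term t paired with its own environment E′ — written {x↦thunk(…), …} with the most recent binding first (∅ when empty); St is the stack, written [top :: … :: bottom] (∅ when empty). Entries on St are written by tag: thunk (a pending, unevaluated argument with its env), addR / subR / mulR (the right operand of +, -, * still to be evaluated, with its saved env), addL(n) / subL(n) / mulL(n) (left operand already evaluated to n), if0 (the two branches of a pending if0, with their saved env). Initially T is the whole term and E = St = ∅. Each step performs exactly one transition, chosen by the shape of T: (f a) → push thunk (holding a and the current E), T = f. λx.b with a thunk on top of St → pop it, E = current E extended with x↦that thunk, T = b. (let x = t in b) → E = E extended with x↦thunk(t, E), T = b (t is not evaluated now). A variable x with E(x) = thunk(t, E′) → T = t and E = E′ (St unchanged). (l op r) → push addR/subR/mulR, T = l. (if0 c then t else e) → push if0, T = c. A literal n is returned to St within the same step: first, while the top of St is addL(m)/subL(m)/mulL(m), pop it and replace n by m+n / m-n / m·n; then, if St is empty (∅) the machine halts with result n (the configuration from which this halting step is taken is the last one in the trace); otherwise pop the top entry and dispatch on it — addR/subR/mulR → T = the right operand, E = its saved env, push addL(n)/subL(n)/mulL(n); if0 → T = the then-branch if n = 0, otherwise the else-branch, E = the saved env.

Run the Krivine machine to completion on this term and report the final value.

Answer: 0

Execution trace:
step 0: [T=((λy. ((λw. ((λx. (y * w)) (let x = y in y))) ((λw. ((λp. 0) 0)) (-2 * 7)))) 3) | E=∅ | St=∅]
step 1: [T=(λy. ((λw. ((λx. (y * w)) (let x = y in y))) ((λw. ((λp. 0) 0)) (-2 * 7)))) | E=∅ | St=[thunk]]
step 2: [T=((λw. ((λx. (y * w)) (let x = y in y))) ((λw. ((λp. 0) 0)) (-2 * 7))) | E={y↦thunk(3, ∅)} | St=∅]
step 3: [T=(λw. ((λx. (y * w)) (let x = y in y))) | E={y↦thunk(3, ∅)} | St=[thunk]]
step 4: [T=((λx. (y * w)) (let x = y in y)) | E={w↦thunk(((λw. ((λp. 0) 0)) (-2 * 7)), {y↦thunk(3, ∅)}), y↦thunk(3, ∅)} | St=∅]
step 5: [T=(λx. (y * w)) | E={w↦thunk(((λw. ((λp. 0) 0)) (-2 * 7)), {y↦thunk(3, ∅)}), y↦thunk(3, ∅)} | St=[thunk]]
step 6: [T=(y * w) | E={x↦thunk((let x = y in y), {w↦thunk(((λw. ((λp. 0) 0)) (-2 * 7)), {y↦thunk(3, ∅)}), y↦thunk(3, ∅)}), w↦thunk(((λw. ((λp. 0) 0)) (-2 * 7)), {y↦thunk(3, ∅)}), y↦thunk(3, ∅)} | St=∅]
step 7: [T=y | E={x↦thunk((let x = y in y), {w↦thunk(((λw. ((λp. 0) 0)) (-2 * 7)), {y↦thunk(3, ∅)}), y↦thunk(3, ∅)}), w↦thunk(((λw. ((λp. 0) 0)) (-2 * 7)), {y↦thunk(3, ∅)}), y↦thunk(3, ∅)} | St=[mulR]]
step 8: [T=3 | E=∅ | St=[mulR]]
step 9: [T=w | E={x↦thunk((let x = y in y), {w↦thunk(((λw. ((λp. 0) 0)) (-2 * 7)), {y↦thunk(3, ∅)}), y↦thunk(3, ∅)}), w↦thunk(((λw. ((λp. 0) 0)) (-2 * 7)), {y↦thunk(3, ∅)}), y↦thunk(3, ∅)} | St=[mulL(3)]]
step 10: [T=((λw. ((λp. 0) 0)) (-2 * 7)) | E={y↦thunk(3, ∅)} | St=[mulL(3)]]
step 11: [T=(λw. ((λp. 0) 0)) | E={y↦thunk(3, ∅)} | St=[thunk :: mulL(3)]]
step 12: [T=((λp. 0) 0) | E={w↦thunk((-2 * 7), {y↦thunk(3, ∅)}), y↦thunk(3, ∅)} | St=[mulL(3)]]
step 13: [T=(λp. 0) | E={w↦thunk((-2 * 7), {y↦thunk(3, ∅)}), y↦thunk(3, ∅)} | St=[thunk :: mulL(3)]]
step 14: [T=0 | E={p↦thunk(0, {w↦thunk((-2 * 7), {y↦thunk(3, ∅)}), y↦thunk(3, ∅)}), w↦thunk((-2 * 7), {y↦thunk(3, ∅)}), y↦thunk(3, ∅)} | St=[mulL(3)]]
→ final value 0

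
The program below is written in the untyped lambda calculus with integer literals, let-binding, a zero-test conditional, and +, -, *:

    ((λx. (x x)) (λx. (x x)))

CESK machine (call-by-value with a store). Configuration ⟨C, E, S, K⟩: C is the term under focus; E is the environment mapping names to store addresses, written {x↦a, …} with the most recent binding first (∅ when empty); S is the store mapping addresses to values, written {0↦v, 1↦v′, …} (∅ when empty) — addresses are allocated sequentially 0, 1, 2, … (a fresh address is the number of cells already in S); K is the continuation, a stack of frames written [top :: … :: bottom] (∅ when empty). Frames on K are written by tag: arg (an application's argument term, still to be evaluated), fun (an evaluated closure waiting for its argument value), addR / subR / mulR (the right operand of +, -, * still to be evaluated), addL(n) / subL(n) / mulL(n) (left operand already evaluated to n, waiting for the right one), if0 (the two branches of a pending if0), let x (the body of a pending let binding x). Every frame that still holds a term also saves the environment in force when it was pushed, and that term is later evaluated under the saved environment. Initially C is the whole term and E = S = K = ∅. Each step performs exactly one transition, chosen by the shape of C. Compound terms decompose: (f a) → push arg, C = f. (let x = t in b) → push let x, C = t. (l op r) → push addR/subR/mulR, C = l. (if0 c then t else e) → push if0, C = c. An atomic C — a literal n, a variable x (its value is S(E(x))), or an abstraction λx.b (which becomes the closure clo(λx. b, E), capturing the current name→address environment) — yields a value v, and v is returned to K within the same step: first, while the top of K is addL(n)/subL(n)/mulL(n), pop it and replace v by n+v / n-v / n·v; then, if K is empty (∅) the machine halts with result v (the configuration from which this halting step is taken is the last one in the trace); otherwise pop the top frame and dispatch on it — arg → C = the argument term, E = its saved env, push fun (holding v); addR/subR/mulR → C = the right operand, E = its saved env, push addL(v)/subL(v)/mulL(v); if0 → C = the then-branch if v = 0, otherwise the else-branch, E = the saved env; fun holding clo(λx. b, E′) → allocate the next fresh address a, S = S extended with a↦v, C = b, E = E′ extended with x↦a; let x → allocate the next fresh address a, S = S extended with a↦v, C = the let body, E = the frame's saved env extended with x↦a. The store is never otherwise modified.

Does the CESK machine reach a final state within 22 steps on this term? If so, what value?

0. <C=((λx. (x x)) (λx. (x x))), E=∅, S=∅, K=∅>
1. <C=(λx. (x x)), E=∅, S=∅, K=[arg]>
2. <C=(λx. (x x)), E=∅, S=∅, K=[fun]>
3. <C=(x x), E={x↦0}, S={0↦clo(λx. (x x), ∅)}, K=∅>
4. <C=x, E={x↦0}, S={0↦clo(λx. (x x), ∅)}, K=[arg]>
5. <C=x, E={x↦0}, S={0↦clo(λx. (x x), ∅)}, K=[fun]>
6. <C=(x x), E={x↦1}, S={0↦clo(λx. (x x), ∅), 1↦clo(λx. (x x), ∅)}, K=∅>
7. <C=x, E={x↦1}, S={0↦clo(λx. (x x), ∅), 1↦clo(λx. (x x), ∅)}, K=[arg]>
8. <C=x, E={x↦1}, S={0↦clo(λx. (x x), ∅), 1↦clo(λx. (x x), ∅)}, K=[fun]>
9. <C=(x x), E={x↦2}, S={0↦clo(λx. (x x), ∅), 1↦clo(λx. (x x), ∅), 2↦clo(λx. (x x), ∅)}, K=∅>
10. <C=x, E={x↦2}, S={0↦clo(λx. (x x), ∅), 1↦clo(λx. (x x), ∅), 2↦clo(λx. (x x), ∅)}, K=[arg]>
11. <C=x, E={x↦2}, S={0↦clo(λx. (x x), ∅), 1↦clo(λx. (x x), ∅), 2↦clo(λx. (x x), ∅)}, K=[fun]>
12. <C=(x x), E={x↦3}, S={0↦clo(λx. (x x), ∅), 1↦clo(λx. (x x), ∅), 2↦clo(λx. (x x), ∅), 3↦clo(λx. (x x), ∅)}, K=∅>
13. <C=x, E={x↦3}, S={0↦clo(λx. (x x), ∅), 1↦clo(λx. (x x), ∅), 2↦clo(λx. (x x), ∅), 3↦clo(λx. (x x), ∅)}, K=[arg]>
14. <C=x, E={x↦3}, S={0↦clo(λx. (x x), ∅), 1↦clo(λx. (x x), ∅), 2↦clo(λx. (x x), ∅), 3↦clo(λx. (x x), ∅)}, K=[fun]>
15. <C=(x x), E={x↦4}, S={0↦clo(λx. (x x), ∅), 1↦clo(λx. (x x), ∅), 2↦clo(λx. (x x), ∅), 3↦clo(λx. (x x), ∅), 4↦clo(λx. (x x), ∅)}, K=∅>
16. <C=x, E={x↦4}, S={0↦clo(λx. (x x), ∅), 1↦clo(λx. (x x), ∅), 2↦clo(λx. (x x), ∅), 3↦clo(λx. (x x), ∅), 4↦clo(λx. (x x), ∅)}, K=[arg]>
17. <C=x, E={x↦4}, S={0↦clo(λx. (x x), ∅), 1↦clo(λx. (x x), ∅), 2↦clo(λx. (x x), ∅), 3↦clo(λx. (x x), ∅), 4↦clo(λx. (x x), ∅)}, K=[fun]>
18. <C=(x x), E={x↦5}, S={0↦clo(λx. (x x), ∅), 1↦clo(λx. (x x), ∅), 2↦clo(λx. (x x), ∅), 3↦clo(λx. (x x), ∅), 4↦clo(λx. (x x), ∅), 5↦clo(λx. (x x), ∅)}, K=∅>
19. <C=x, E={x↦5}, S={0↦clo(λx. (x x), ∅), 1↦clo(λx. (x x), ∅), 2↦clo(λx. (x x), ∅), 3↦clo(λx. (x x), ∅), 4↦clo(λx. (x x), ∅), 5↦clo(λx. (x x), ∅)}, K=[arg]>
20. <C=x, E={x↦5}, S={0↦clo(λx. (x x), ∅), 1↦clo(λx. (x x), ∅), 2↦clo(λx. (x x), ∅), 3↦clo(λx. (x x), ∅), 4↦clo(λx. (x x), ∅), 5↦clo(λx. (x x), ∅)}, K=[fun]>
21. <C=(x x), E={x↦6}, S={0↦clo(λx. (x x), ∅), 1↦clo(λx. (x x), ∅), 2↦clo(λx. (x x), ∅), 3↦clo(λx. (x x), ∅), 4↦clo(λx. (x x), ∅), 5↦clo(λx. (x x), ∅), 6↦clo(λx. (x x), ∅)}, K=∅>
22. <C=x, E={x↦6}, S={0↦clo(λx. (x x), ∅), 1↦clo(λx. (x x), ∅), 2↦clo(λx. (x x), ∅), 3↦clo(λx. (x x), ∅), 4↦clo(λx. (x x), ∅), 5↦clo(λx. (x x), ∅), 6↦clo(λx. (x x), ∅)}, K=[arg]>
→ 22 transitions taken and the configuration is still not final: no result within 22 steps

Answer: DIVERGES (no final state within 22 steps)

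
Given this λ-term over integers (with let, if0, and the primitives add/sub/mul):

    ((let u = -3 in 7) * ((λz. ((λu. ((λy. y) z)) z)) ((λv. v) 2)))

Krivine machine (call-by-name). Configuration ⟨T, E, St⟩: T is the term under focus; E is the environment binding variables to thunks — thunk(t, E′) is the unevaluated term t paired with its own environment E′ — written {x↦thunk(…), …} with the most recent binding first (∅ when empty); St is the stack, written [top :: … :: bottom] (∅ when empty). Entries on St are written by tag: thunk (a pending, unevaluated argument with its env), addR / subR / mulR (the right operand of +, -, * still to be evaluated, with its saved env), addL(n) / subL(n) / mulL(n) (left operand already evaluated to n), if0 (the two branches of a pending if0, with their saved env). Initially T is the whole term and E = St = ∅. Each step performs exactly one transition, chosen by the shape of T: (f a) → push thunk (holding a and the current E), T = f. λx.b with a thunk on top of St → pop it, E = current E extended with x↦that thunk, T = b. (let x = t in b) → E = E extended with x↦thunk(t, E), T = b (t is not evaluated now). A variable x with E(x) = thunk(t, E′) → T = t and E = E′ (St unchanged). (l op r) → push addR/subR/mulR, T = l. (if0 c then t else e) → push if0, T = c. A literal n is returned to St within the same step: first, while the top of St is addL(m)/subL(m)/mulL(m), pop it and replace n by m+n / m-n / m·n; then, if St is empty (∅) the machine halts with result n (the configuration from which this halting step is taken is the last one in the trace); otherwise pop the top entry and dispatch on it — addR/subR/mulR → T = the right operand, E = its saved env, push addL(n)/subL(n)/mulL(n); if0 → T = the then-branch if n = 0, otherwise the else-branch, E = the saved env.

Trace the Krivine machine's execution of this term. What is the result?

Answer: 14

Derivation:
t=0: [T=((let u = -3 in 7) * ((λz. ((λu. ((λy. y) z)) z)) ((λv. v) 2))) | E=∅ | St=∅]
t=1: [T=(let u = -3 in 7) | E=∅ | St=[mulR]]
t=2: [T=7 | E={u↦thunk(-3, ∅)} | St=[mulR]]
t=3: [T=((λz. ((λu. ((λy. y) z)) z)) ((λv. v) 2)) | E=∅ | St=[mulL(7)]]
t=4: [T=(λz. ((λu. ((λy. y) z)) z)) | E=∅ | St=[thunk :: mulL(7)]]
t=5: [T=((λu. ((λy. y) z)) z) | E={z↦thunk(((λv. v) 2), ∅)} | St=[mulL(7)]]
t=6: [T=(λu. ((λy. y) z)) | E={z↦thunk(((λv. v) 2), ∅)} | St=[thunk :: mulL(7)]]
t=7: [T=((λy. y) z) | E={u↦thunk(z, {z↦thunk(((λv. v) 2), ∅)}), z↦thunk(((λv. v) 2), ∅)} | St=[mulL(7)]]
t=8: [T=(λy. y) | E={u↦thunk(z, {z↦thunk(((λv. v) 2), ∅)}), z↦thunk(((λv. v) 2), ∅)} | St=[thunk :: mulL(7)]]
t=9: [T=y | E={y↦thunk(z, {u↦thunk(z, {z↦thunk(((λv. v) 2), ∅)}), z↦thunk(((λv. v) 2), ∅)}), u↦thunk(z, {z↦thunk(((λv. v) 2), ∅)}), z↦thunk(((λv. v) 2), ∅)} | St=[mulL(7)]]
t=10: [T=z | E={u↦thunk(z, {z↦thunk(((λv. v) 2), ∅)}), z↦thunk(((λv. v) 2), ∅)} | St=[mulL(7)]]
t=11: [T=((λv. v) 2) | E=∅ | St=[mulL(7)]]
t=12: [T=(λv. v) | E=∅ | St=[thunk :: mulL(7)]]
t=13: [T=v | E={v↦thunk(2, ∅)} | St=[mulL(7)]]
t=14: [T=2 | E=∅ | St=[mulL(7)]]
→ final value 14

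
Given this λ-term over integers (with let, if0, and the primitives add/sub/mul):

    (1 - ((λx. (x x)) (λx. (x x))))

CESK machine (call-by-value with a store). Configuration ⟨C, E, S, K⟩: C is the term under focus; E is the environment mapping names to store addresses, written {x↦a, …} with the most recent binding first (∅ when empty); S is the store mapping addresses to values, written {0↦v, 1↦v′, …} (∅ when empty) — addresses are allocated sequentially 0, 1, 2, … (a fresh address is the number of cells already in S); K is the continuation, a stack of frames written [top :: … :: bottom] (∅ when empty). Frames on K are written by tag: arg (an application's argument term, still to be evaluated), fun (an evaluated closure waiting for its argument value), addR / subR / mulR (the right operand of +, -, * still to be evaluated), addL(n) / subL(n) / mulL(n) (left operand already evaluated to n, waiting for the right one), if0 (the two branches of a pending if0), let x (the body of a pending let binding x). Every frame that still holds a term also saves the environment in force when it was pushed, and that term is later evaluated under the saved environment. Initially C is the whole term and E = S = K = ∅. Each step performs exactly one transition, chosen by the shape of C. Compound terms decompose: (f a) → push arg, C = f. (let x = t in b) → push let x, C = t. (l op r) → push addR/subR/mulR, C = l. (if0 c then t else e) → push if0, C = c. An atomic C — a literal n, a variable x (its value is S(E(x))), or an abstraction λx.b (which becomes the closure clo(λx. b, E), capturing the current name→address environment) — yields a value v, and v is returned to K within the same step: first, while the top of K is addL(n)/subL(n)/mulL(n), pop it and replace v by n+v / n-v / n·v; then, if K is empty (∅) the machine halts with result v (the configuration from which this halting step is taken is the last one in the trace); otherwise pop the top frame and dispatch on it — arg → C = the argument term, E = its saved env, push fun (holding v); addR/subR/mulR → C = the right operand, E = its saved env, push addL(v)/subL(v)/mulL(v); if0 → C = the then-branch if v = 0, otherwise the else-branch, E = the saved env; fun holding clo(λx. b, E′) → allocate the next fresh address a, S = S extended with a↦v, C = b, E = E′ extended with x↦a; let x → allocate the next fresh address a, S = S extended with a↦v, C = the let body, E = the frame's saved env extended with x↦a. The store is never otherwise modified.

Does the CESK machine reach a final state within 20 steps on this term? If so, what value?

Answer: DIVERGES (no final state within 20 steps)

Execution trace:
[0] [C=(1 - ((λx. (x x)) (λx. (x x)))) | E=∅ | S=∅ | K=∅]
[1] [C=1 | E=∅ | S=∅ | K=[subR]]
[2] [C=((λx. (x x)) (λx. (x x))) | E=∅ | S=∅ | K=[subL(1)]]
[3] [C=(λx. (x x)) | E=∅ | S=∅ | K=[arg :: subL(1)]]
[4] [C=(λx. (x x)) | E=∅ | S=∅ | K=[fun :: subL(1)]]
[5] [C=(x x) | E={x↦0} | S={0↦clo(λx. (x x), ∅)} | K=[subL(1)]]
[6] [C=x | E={x↦0} | S={0↦clo(λx. (x x), ∅)} | K=[arg :: subL(1)]]
[7] [C=x | E={x↦0} | S={0↦clo(λx. (x x), ∅)} | K=[fun :: subL(1)]]
[8] [C=(x x) | E={x↦1} | S={0↦clo(λx. (x x), ∅), 1↦clo(λx. (x x), ∅)} | K=[subL(1)]]
[9] [C=x | E={x↦1} | S={0↦clo(λx. (x x), ∅), 1↦clo(λx. (x x), ∅)} | K=[arg :: subL(1)]]
[10] [C=x | E={x↦1} | S={0↦clo(λx. (x x), ∅), 1↦clo(λx. (x x), ∅)} | K=[fun :: subL(1)]]
[11] [C=(x x) | E={x↦2} | S={0↦clo(λx. (x x), ∅), 1↦clo(λx. (x x), ∅), 2↦clo(λx. (x x), ∅)} | K=[subL(1)]]
[12] [C=x | E={x↦2} | S={0↦clo(λx. (x x), ∅), 1↦clo(λx. (x x), ∅), 2↦clo(λx. (x x), ∅)} | K=[arg :: subL(1)]]
[13] [C=x | E={x↦2} | S={0↦clo(λx. (x x), ∅), 1↦clo(λx. (x x), ∅), 2↦clo(λx. (x x), ∅)} | K=[fun :: subL(1)]]
[14] [C=(x x) | E={x↦3} | S={0↦clo(λx. (x x), ∅), 1↦clo(λx. (x x), ∅), 2↦clo(λx. (x x), ∅), 3↦clo(λx. (x x), ∅)} | K=[subL(1)]]
[15] [C=x | E={x↦3} | S={0↦clo(λx. (x x), ∅), 1↦clo(λx. (x x), ∅), 2↦clo(λx. (x x), ∅), 3↦clo(λx. (x x), ∅)} | K=[arg :: subL(1)]]
[16] [C=x | E={x↦3} | S={0↦clo(λx. (x x), ∅), 1↦clo(λx. (x x), ∅), 2↦clo(λx. (x x), ∅), 3↦clo(λx. (x x), ∅)} | K=[fun :: subL(1)]]
[17] [C=(x x) | E={x↦4} | S={0↦clo(λx. (x x), ∅), 1↦clo(λx. (x x), ∅), 2↦clo(λx. (x x), ∅), 3↦clo(λx. (x x), ∅), 4↦clo(λx. (x x), ∅)} | K=[subL(1)]]
[18] [C=x | E={x↦4} | S={0↦clo(λx. (x x), ∅), 1↦clo(λx. (x x), ∅), 2↦clo(λx. (x x), ∅), 3↦clo(λx. (x x), ∅), 4↦clo(λx. (x x), ∅)} | K=[arg :: subL(1)]]
[19] [C=x | E={x↦4} | S={0↦clo(λx. (x x), ∅), 1↦clo(λx. (x x), ∅), 2↦clo(λx. (x x), ∅), 3↦clo(λx. (x x), ∅), 4↦clo(λx. (x x), ∅)} | K=[fun :: subL(1)]]
[20] [C=(x x) | E={x↦5} | S={0↦clo(λx. (x x), ∅), 1↦clo(λx. (x x), ∅), 2↦clo(λx. (x x), ∅), 3↦clo(λx. (x x), ∅), 4↦clo(λx. (x x), ∅), 5↦clo(λx. (x x), ∅)} | K=[subL(1)]]
→ 20 transitions taken and the configuration is still not final: no result within 20 steps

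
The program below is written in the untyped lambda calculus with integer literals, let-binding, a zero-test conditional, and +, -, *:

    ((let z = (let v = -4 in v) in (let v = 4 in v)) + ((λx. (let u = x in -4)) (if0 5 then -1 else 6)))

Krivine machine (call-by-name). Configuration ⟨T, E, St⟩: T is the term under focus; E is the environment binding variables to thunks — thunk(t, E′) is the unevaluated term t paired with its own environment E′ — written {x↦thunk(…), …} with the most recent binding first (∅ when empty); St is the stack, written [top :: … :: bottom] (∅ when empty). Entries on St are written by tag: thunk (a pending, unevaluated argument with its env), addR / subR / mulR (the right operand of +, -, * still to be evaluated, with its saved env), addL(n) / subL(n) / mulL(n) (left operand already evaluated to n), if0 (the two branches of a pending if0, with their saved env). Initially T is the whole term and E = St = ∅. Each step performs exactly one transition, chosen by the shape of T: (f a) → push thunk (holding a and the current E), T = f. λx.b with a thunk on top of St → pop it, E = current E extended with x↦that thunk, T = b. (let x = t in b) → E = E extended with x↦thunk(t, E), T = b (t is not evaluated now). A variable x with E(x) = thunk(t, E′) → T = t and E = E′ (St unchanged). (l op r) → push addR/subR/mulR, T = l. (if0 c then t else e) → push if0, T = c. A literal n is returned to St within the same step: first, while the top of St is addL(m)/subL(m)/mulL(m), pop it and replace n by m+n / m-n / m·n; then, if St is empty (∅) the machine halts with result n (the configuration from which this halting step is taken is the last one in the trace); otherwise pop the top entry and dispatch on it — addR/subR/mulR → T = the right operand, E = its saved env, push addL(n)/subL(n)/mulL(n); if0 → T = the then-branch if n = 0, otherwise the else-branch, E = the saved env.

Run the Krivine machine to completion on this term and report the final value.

[0] <T=((let z = (let v = -4 in v) in (let v = 4 in v)) + ((λx. (let u = x in -4)) (if0 5 then -1 else 6))), E=∅, St=∅>
[1] <T=(let z = (let v = -4 in v) in (let v = 4 in v)), E=∅, St=[addR]>
[2] <T=(let v = 4 in v), E={z↦thunk((let v = -4 in v), ∅)}, St=[addR]>
[3] <T=v, E={v↦thunk(4, {z↦thunk((let v = -4 in v), ∅)}), z↦thunk((let v = -4 in v), ∅)}, St=[addR]>
[4] <T=4, E={z↦thunk((let v = -4 in v), ∅)}, St=[addR]>
[5] <T=((λx. (let u = x in -4)) (if0 5 then -1 else 6)), E=∅, St=[addL(4)]>
[6] <T=(λx. (let u = x in -4)), E=∅, St=[thunk :: addL(4)]>
[7] <T=(let u = x in -4), E={x↦thunk((if0 5 then -1 else 6), ∅)}, St=[addL(4)]>
[8] <T=-4, E={u↦thunk(x, {x↦thunk((if0 5 then -1 else 6), ∅)}), x↦thunk((if0 5 then -1 else 6), ∅)}, St=[addL(4)]>
→ final value 0

Answer: 0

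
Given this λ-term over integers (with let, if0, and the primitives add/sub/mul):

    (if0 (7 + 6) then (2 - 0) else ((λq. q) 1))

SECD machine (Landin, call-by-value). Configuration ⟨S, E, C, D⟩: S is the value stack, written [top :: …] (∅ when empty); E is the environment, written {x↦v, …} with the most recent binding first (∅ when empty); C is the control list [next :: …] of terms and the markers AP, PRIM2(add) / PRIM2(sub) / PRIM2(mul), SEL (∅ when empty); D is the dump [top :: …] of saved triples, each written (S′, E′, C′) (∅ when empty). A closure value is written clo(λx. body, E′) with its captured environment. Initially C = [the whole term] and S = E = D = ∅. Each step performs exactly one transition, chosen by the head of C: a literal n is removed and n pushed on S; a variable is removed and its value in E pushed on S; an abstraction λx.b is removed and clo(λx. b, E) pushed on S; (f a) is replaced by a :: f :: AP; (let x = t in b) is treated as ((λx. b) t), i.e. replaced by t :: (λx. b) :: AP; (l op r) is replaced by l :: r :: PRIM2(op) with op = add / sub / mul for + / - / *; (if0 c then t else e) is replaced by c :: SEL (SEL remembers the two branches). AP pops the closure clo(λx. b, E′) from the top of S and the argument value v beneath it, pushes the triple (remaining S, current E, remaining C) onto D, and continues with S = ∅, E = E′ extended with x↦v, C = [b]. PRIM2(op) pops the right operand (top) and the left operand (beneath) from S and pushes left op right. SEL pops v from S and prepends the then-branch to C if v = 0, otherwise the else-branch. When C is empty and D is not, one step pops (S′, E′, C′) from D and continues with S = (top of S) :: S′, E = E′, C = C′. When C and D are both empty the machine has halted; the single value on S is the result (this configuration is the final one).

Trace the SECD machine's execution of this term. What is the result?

t=0: ⟨S=∅; E=∅; C=[(if0 (7 + 6) then (2 - 0) else ((λq. q) 1))]; D=∅⟩
t=1: ⟨S=∅; E=∅; C=[(7 + 6) :: SEL]; D=∅⟩
t=2: ⟨S=∅; E=∅; C=[7 :: 6 :: PRIM2(add) :: SEL]; D=∅⟩
t=3: ⟨S=[7]; E=∅; C=[6 :: PRIM2(add) :: SEL]; D=∅⟩
t=4: ⟨S=[6 :: 7]; E=∅; C=[PRIM2(add) :: SEL]; D=∅⟩
t=5: ⟨S=[13]; E=∅; C=[SEL]; D=∅⟩
t=6: ⟨S=∅; E=∅; C=[((λq. q) 1)]; D=∅⟩
t=7: ⟨S=∅; E=∅; C=[1 :: (λq. q) :: AP]; D=∅⟩
t=8: ⟨S=[1]; E=∅; C=[(λq. q) :: AP]; D=∅⟩
t=9: ⟨S=[clo(λq. q, ∅) :: 1]; E=∅; C=[AP]; D=∅⟩
t=10: ⟨S=∅; E={q↦1}; C=[q]; D=[(∅, ∅, ∅)]⟩
t=11: ⟨S=[1]; E={q↦1}; C=∅; D=[(∅, ∅, ∅)]⟩
t=12: ⟨S=[1]; E=∅; C=∅; D=∅⟩
→ final value 1

Answer: 1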